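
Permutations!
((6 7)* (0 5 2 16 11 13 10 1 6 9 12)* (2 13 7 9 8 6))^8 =((0 5 13 10 1 2 16 11 7 8 6 9 12))^8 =(0 7 10 9 16 5 8 1 12 11 13 6 2)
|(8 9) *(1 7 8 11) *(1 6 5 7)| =6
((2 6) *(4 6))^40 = ((2 4 6))^40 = (2 4 6)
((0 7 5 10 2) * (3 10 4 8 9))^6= (0 3 4)(2 9 5)(7 10 8)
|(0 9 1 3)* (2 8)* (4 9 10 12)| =|(0 10 12 4 9 1 3)(2 8)| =14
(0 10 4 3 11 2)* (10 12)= (0 12 10 4 3 11 2)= [12, 1, 0, 11, 3, 5, 6, 7, 8, 9, 4, 2, 10]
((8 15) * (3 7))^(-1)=((3 7)(8 15))^(-1)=(3 7)(8 15)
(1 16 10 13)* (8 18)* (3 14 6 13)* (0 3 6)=(0 3 14)(1 16 10 6 13)(8 18)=[3, 16, 2, 14, 4, 5, 13, 7, 18, 9, 6, 11, 12, 1, 0, 15, 10, 17, 8]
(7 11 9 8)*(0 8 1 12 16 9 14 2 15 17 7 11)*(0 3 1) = (0 8 11 14 2 15 17 7 3 1 12 16 9) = [8, 12, 15, 1, 4, 5, 6, 3, 11, 0, 10, 14, 16, 13, 2, 17, 9, 7]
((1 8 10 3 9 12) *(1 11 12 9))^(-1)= ((1 8 10 3)(11 12))^(-1)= (1 3 10 8)(11 12)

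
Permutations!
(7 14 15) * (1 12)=(1 12)(7 14 15)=[0, 12, 2, 3, 4, 5, 6, 14, 8, 9, 10, 11, 1, 13, 15, 7]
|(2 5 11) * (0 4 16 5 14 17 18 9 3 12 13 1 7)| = 15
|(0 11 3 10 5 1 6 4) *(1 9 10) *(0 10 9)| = 8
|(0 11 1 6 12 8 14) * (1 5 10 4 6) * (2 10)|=|(0 11 5 2 10 4 6 12 8 14)|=10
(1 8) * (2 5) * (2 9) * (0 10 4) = [10, 8, 5, 3, 0, 9, 6, 7, 1, 2, 4] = (0 10 4)(1 8)(2 5 9)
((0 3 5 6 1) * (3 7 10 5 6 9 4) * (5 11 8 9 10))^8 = ((0 7 5 10 11 8 9 4 3 6 1))^8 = (0 3 8 5 1 4 11 7 6 9 10)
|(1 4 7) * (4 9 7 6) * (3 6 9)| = 6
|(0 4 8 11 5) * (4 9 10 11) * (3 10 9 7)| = |(0 7 3 10 11 5)(4 8)| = 6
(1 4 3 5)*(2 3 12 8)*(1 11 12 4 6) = (1 6)(2 3 5 11 12 8) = [0, 6, 3, 5, 4, 11, 1, 7, 2, 9, 10, 12, 8]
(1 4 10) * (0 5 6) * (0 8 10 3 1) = (0 5 6 8 10)(1 4 3) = [5, 4, 2, 1, 3, 6, 8, 7, 10, 9, 0]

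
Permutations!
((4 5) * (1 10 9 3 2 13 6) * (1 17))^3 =(1 3 6 10 2 17 9 13)(4 5)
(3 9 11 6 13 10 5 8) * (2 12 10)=(2 12 10 5 8 3 9 11 6 13)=[0, 1, 12, 9, 4, 8, 13, 7, 3, 11, 5, 6, 10, 2]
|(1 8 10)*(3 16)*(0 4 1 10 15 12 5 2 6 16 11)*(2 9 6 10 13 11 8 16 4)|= |(0 2 10 13 11)(1 16 3 8 15 12 5 9 6 4)|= 10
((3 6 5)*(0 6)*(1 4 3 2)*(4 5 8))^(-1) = (0 3 4 8 6)(1 2 5)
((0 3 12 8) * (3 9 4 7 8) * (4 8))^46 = (12)(0 9 8)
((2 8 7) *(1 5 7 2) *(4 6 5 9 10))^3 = ((1 9 10 4 6 5 7)(2 8))^3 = (1 4 7 10 5 9 6)(2 8)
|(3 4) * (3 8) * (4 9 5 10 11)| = |(3 9 5 10 11 4 8)| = 7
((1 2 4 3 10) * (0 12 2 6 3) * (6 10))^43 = (0 4 2 12)(1 10)(3 6)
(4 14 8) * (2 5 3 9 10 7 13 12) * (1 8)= (1 8 4 14)(2 5 3 9 10 7 13 12)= [0, 8, 5, 9, 14, 3, 6, 13, 4, 10, 7, 11, 2, 12, 1]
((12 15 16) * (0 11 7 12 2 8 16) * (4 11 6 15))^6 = (16)(4 7)(11 12)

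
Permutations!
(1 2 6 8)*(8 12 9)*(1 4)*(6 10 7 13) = (1 2 10 7 13 6 12 9 8 4) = [0, 2, 10, 3, 1, 5, 12, 13, 4, 8, 7, 11, 9, 6]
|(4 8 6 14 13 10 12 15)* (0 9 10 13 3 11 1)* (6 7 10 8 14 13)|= 12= |(0 9 8 7 10 12 15 4 14 3 11 1)(6 13)|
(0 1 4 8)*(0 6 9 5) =(0 1 4 8 6 9 5) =[1, 4, 2, 3, 8, 0, 9, 7, 6, 5]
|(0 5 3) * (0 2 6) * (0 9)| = |(0 5 3 2 6 9)| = 6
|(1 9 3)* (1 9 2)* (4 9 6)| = 4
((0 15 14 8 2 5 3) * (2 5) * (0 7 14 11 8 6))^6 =(0 7 8)(3 11 6)(5 15 14)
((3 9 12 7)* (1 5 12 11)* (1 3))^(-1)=(1 7 12 5)(3 11 9)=((1 5 12 7)(3 9 11))^(-1)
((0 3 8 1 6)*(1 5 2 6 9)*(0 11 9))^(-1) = ((0 3 8 5 2 6 11 9 1))^(-1) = (0 1 9 11 6 2 5 8 3)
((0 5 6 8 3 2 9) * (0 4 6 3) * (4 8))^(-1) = (0 8 9 2 3 5)(4 6)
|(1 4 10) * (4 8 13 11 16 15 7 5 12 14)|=12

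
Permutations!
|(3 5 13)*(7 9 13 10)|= |(3 5 10 7 9 13)|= 6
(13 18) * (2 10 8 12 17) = [0, 1, 10, 3, 4, 5, 6, 7, 12, 9, 8, 11, 17, 18, 14, 15, 16, 2, 13] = (2 10 8 12 17)(13 18)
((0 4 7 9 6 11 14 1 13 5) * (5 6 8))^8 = ((0 4 7 9 8 5)(1 13 6 11 14))^8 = (0 7 8)(1 11 13 14 6)(4 9 5)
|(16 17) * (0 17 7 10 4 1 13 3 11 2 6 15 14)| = 14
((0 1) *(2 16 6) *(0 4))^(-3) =(16)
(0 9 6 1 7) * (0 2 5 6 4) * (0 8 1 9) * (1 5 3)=[0, 7, 3, 1, 8, 6, 9, 2, 5, 4]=(1 7 2 3)(4 8 5 6 9)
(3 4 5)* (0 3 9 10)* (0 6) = (0 3 4 5 9 10 6) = [3, 1, 2, 4, 5, 9, 0, 7, 8, 10, 6]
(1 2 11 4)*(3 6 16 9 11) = (1 2 3 6 16 9 11 4) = [0, 2, 3, 6, 1, 5, 16, 7, 8, 11, 10, 4, 12, 13, 14, 15, 9]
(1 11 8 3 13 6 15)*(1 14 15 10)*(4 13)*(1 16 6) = (1 11 8 3 4 13)(6 10 16)(14 15) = [0, 11, 2, 4, 13, 5, 10, 7, 3, 9, 16, 8, 12, 1, 15, 14, 6]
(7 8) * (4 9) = (4 9)(7 8) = [0, 1, 2, 3, 9, 5, 6, 8, 7, 4]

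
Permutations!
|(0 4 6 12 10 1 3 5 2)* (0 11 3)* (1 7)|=28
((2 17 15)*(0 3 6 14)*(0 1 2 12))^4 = ((0 3 6 14 1 2 17 15 12))^4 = (0 1 12 14 15 6 17 3 2)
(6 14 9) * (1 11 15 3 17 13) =(1 11 15 3 17 13)(6 14 9) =[0, 11, 2, 17, 4, 5, 14, 7, 8, 6, 10, 15, 12, 1, 9, 3, 16, 13]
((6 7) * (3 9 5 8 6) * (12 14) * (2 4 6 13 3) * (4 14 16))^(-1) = (2 7 6 4 16 12 14)(3 13 8 5 9) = ((2 14 12 16 4 6 7)(3 9 5 8 13))^(-1)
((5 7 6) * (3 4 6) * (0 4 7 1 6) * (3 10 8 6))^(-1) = ((0 4)(1 3 7 10 8 6 5))^(-1) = (0 4)(1 5 6 8 10 7 3)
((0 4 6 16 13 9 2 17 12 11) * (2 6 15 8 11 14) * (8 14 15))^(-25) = (17)(0 11 8 4)(6 9 13 16)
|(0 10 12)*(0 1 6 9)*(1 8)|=|(0 10 12 8 1 6 9)|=7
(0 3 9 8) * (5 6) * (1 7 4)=[3, 7, 2, 9, 1, 6, 5, 4, 0, 8]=(0 3 9 8)(1 7 4)(5 6)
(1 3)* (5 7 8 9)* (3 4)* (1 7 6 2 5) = (1 4 3 7 8 9)(2 5 6) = [0, 4, 5, 7, 3, 6, 2, 8, 9, 1]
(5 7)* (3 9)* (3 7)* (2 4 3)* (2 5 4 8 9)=[0, 1, 8, 2, 3, 5, 6, 4, 9, 7]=(2 8 9 7 4 3)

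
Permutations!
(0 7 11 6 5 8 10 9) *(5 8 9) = (0 7 11 6 8 10 5 9) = [7, 1, 2, 3, 4, 9, 8, 11, 10, 0, 5, 6]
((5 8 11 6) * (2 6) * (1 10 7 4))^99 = (1 4 7 10)(2 11 8 5 6)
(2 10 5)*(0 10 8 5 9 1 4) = [10, 4, 8, 3, 0, 2, 6, 7, 5, 1, 9] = (0 10 9 1 4)(2 8 5)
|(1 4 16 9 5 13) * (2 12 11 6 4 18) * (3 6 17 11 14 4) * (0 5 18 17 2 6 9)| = 44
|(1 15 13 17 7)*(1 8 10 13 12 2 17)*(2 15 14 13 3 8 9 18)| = |(1 14 13)(2 17 7 9 18)(3 8 10)(12 15)| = 30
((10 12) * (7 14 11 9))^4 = (14)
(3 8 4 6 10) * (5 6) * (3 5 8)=(4 8)(5 6 10)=[0, 1, 2, 3, 8, 6, 10, 7, 4, 9, 5]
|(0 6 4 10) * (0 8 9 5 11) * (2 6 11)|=14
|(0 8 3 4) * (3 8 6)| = 4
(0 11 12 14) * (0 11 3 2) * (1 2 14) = [3, 2, 0, 14, 4, 5, 6, 7, 8, 9, 10, 12, 1, 13, 11] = (0 3 14 11 12 1 2)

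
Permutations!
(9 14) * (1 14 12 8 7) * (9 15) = [0, 14, 2, 3, 4, 5, 6, 1, 7, 12, 10, 11, 8, 13, 15, 9] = (1 14 15 9 12 8 7)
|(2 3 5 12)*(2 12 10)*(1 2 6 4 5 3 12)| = |(1 2 12)(4 5 10 6)| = 12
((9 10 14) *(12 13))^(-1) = ((9 10 14)(12 13))^(-1) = (9 14 10)(12 13)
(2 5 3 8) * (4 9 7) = (2 5 3 8)(4 9 7) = [0, 1, 5, 8, 9, 3, 6, 4, 2, 7]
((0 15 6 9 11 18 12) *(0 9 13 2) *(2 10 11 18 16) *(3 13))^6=(18)(0 11 3)(2 10 6)(13 15 16)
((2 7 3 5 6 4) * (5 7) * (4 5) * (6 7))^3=((2 4)(3 6 5 7))^3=(2 4)(3 7 5 6)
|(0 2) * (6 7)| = |(0 2)(6 7)| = 2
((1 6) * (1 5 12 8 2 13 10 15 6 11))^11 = (1 11)(2 15 12 13 6 8 10 5)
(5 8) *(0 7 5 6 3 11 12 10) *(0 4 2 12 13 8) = (0 7 5)(2 12 10 4)(3 11 13 8 6) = [7, 1, 12, 11, 2, 0, 3, 5, 6, 9, 4, 13, 10, 8]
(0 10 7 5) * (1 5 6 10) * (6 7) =(0 1 5)(6 10) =[1, 5, 2, 3, 4, 0, 10, 7, 8, 9, 6]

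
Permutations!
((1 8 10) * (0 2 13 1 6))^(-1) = (0 6 10 8 1 13 2)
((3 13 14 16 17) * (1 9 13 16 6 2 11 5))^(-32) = ((1 9 13 14 6 2 11 5)(3 16 17))^(-32) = (3 16 17)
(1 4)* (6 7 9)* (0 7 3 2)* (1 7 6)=[6, 4, 0, 2, 7, 5, 3, 9, 8, 1]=(0 6 3 2)(1 4 7 9)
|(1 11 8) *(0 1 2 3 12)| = 7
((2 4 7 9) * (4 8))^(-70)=((2 8 4 7 9))^(-70)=(9)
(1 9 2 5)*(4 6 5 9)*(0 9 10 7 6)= (0 9 2 10 7 6 5 1 4)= [9, 4, 10, 3, 0, 1, 5, 6, 8, 2, 7]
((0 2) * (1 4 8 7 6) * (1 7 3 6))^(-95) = (0 2)(1 4 8 3 6 7)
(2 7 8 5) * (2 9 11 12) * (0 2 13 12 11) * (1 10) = (0 2 7 8 5 9)(1 10)(12 13) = [2, 10, 7, 3, 4, 9, 6, 8, 5, 0, 1, 11, 13, 12]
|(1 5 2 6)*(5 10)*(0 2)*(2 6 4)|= |(0 6 1 10 5)(2 4)|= 10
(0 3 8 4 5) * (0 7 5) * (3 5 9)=(0 5 7 9 3 8 4)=[5, 1, 2, 8, 0, 7, 6, 9, 4, 3]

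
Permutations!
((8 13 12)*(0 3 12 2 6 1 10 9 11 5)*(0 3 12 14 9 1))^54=(3 5 11 9 14)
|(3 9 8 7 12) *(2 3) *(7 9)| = |(2 3 7 12)(8 9)| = 4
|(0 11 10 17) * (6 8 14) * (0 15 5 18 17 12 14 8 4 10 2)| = |(0 11 2)(4 10 12 14 6)(5 18 17 15)| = 60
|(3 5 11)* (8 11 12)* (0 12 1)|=7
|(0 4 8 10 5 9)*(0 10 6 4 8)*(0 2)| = 15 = |(0 8 6 4 2)(5 9 10)|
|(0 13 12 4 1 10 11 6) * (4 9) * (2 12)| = |(0 13 2 12 9 4 1 10 11 6)| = 10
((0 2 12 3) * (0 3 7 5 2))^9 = ((2 12 7 5))^9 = (2 12 7 5)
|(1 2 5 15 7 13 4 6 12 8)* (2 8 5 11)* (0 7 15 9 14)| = |(15)(0 7 13 4 6 12 5 9 14)(1 8)(2 11)| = 18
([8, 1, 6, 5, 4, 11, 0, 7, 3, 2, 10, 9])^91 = [5, 1, 8, 9, 4, 2, 3, 7, 11, 0, 10, 6]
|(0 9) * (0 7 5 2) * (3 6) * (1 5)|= |(0 9 7 1 5 2)(3 6)|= 6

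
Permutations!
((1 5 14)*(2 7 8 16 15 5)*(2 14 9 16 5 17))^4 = ((1 14)(2 7 8 5 9 16 15 17))^4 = (2 9)(5 17)(7 16)(8 15)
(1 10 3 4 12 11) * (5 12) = (1 10 3 4 5 12 11) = [0, 10, 2, 4, 5, 12, 6, 7, 8, 9, 3, 1, 11]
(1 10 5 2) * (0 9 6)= (0 9 6)(1 10 5 2)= [9, 10, 1, 3, 4, 2, 0, 7, 8, 6, 5]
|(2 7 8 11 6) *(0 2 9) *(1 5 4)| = |(0 2 7 8 11 6 9)(1 5 4)| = 21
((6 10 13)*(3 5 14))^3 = (14)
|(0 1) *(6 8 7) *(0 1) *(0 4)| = |(0 4)(6 8 7)| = 6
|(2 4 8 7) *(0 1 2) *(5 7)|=7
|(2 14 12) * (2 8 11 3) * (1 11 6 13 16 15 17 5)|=13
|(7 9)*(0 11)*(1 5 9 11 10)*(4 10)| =|(0 4 10 1 5 9 7 11)| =8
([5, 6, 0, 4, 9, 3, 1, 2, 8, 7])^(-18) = (0 4 2 3 7 5 9)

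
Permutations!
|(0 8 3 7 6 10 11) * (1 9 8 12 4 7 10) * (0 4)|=18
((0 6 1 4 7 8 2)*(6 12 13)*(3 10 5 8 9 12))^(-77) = (13)(0 3 10 5 8 2)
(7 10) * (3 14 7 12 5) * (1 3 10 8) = [0, 3, 2, 14, 4, 10, 6, 8, 1, 9, 12, 11, 5, 13, 7] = (1 3 14 7 8)(5 10 12)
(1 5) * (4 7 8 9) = (1 5)(4 7 8 9) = [0, 5, 2, 3, 7, 1, 6, 8, 9, 4]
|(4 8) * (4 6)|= |(4 8 6)|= 3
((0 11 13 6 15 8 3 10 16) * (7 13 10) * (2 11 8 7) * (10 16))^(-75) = (0 2)(3 16)(6 15 7 13)(8 11)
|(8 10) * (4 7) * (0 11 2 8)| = |(0 11 2 8 10)(4 7)| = 10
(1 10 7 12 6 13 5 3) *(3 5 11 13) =(1 10 7 12 6 3)(11 13) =[0, 10, 2, 1, 4, 5, 3, 12, 8, 9, 7, 13, 6, 11]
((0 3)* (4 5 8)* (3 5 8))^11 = (0 3 5)(4 8)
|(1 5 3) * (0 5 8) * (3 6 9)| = 7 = |(0 5 6 9 3 1 8)|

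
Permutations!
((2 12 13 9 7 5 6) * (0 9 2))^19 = ((0 9 7 5 6)(2 12 13))^19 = (0 6 5 7 9)(2 12 13)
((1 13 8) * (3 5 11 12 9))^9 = (13)(3 9 12 11 5) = ((1 13 8)(3 5 11 12 9))^9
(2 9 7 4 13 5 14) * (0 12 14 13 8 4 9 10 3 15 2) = (0 12 14)(2 10 3 15)(4 8)(5 13)(7 9) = [12, 1, 10, 15, 8, 13, 6, 9, 4, 7, 3, 11, 14, 5, 0, 2]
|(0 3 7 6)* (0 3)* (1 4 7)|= 5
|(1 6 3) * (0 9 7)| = |(0 9 7)(1 6 3)| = 3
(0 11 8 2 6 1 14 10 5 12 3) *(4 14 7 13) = (0 11 8 2 6 1 7 13 4 14 10 5 12 3) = [11, 7, 6, 0, 14, 12, 1, 13, 2, 9, 5, 8, 3, 4, 10]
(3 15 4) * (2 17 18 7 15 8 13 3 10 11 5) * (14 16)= (2 17 18 7 15 4 10 11 5)(3 8 13)(14 16)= [0, 1, 17, 8, 10, 2, 6, 15, 13, 9, 11, 5, 12, 3, 16, 4, 14, 18, 7]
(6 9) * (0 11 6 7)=(0 11 6 9 7)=[11, 1, 2, 3, 4, 5, 9, 0, 8, 7, 10, 6]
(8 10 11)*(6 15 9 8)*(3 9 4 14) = (3 9 8 10 11 6 15 4 14) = [0, 1, 2, 9, 14, 5, 15, 7, 10, 8, 11, 6, 12, 13, 3, 4]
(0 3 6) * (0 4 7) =(0 3 6 4 7) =[3, 1, 2, 6, 7, 5, 4, 0]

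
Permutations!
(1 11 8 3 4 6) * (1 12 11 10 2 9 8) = [0, 10, 9, 4, 6, 5, 12, 7, 3, 8, 2, 1, 11] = (1 10 2 9 8 3 4 6 12 11)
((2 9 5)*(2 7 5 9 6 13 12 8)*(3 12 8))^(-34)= (2 13)(6 8)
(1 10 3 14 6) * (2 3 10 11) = (1 11 2 3 14 6) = [0, 11, 3, 14, 4, 5, 1, 7, 8, 9, 10, 2, 12, 13, 6]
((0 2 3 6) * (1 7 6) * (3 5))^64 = (0 2 5 3 1 7 6)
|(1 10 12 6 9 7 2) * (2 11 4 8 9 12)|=30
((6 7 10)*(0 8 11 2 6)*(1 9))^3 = ((0 8 11 2 6 7 10)(1 9))^3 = (0 2 10 11 7 8 6)(1 9)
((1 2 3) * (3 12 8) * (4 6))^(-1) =((1 2 12 8 3)(4 6))^(-1) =(1 3 8 12 2)(4 6)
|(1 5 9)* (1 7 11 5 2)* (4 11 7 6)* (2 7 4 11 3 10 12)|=|(1 7 4 3 10 12 2)(5 9 6 11)|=28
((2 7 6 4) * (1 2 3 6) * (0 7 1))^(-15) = ((0 7)(1 2)(3 6 4))^(-15) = (0 7)(1 2)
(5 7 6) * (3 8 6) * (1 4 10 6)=(1 4 10 6 5 7 3 8)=[0, 4, 2, 8, 10, 7, 5, 3, 1, 9, 6]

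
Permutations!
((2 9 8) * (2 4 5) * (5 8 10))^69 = (2 9 10 5)(4 8)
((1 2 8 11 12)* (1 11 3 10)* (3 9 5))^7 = ((1 2 8 9 5 3 10)(11 12))^7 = (11 12)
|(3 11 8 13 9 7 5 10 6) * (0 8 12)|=11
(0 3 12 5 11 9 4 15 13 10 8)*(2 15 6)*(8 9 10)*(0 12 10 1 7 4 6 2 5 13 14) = (0 3 10 9 6 5 11 1 7 4 2 15 14)(8 12 13) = [3, 7, 15, 10, 2, 11, 5, 4, 12, 6, 9, 1, 13, 8, 0, 14]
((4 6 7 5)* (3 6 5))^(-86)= (3 6 7)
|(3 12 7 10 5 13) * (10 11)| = 7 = |(3 12 7 11 10 5 13)|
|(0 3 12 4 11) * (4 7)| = |(0 3 12 7 4 11)| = 6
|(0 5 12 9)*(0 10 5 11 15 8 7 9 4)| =|(0 11 15 8 7 9 10 5 12 4)| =10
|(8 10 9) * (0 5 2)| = 3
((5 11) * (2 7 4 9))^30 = (11)(2 4)(7 9)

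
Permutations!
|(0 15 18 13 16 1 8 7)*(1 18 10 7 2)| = |(0 15 10 7)(1 8 2)(13 16 18)| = 12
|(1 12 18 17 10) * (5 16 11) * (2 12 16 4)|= 10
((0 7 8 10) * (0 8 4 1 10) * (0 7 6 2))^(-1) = ((0 6 2)(1 10 8 7 4))^(-1) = (0 2 6)(1 4 7 8 10)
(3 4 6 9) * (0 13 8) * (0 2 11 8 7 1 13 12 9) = (0 12 9 3 4 6)(1 13 7)(2 11 8) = [12, 13, 11, 4, 6, 5, 0, 1, 2, 3, 10, 8, 9, 7]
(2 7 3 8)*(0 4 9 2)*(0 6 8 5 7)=(0 4 9 2)(3 5 7)(6 8)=[4, 1, 0, 5, 9, 7, 8, 3, 6, 2]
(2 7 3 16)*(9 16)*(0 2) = [2, 1, 7, 9, 4, 5, 6, 3, 8, 16, 10, 11, 12, 13, 14, 15, 0] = (0 2 7 3 9 16)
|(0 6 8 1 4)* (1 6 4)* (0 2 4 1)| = |(0 1)(2 4)(6 8)| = 2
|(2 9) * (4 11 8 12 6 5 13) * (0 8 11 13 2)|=14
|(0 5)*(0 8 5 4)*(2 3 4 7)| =|(0 7 2 3 4)(5 8)| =10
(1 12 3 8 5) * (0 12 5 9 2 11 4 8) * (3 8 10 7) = [12, 5, 11, 0, 10, 1, 6, 3, 9, 2, 7, 4, 8] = (0 12 8 9 2 11 4 10 7 3)(1 5)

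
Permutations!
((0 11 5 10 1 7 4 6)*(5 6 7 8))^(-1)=((0 11 6)(1 8 5 10)(4 7))^(-1)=(0 6 11)(1 10 5 8)(4 7)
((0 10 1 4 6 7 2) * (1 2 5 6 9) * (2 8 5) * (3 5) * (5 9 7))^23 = ((0 10 8 3 9 1 4 7 2)(5 6))^23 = (0 1 10 4 8 7 3 2 9)(5 6)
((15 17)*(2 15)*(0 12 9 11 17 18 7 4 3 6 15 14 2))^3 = (0 11 12 17 9)(2 14)(3 18)(4 15)(6 7)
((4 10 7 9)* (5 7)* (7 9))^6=(4 5)(9 10)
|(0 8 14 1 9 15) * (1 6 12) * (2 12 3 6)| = |(0 8 14 2 12 1 9 15)(3 6)| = 8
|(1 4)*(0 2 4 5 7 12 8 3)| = |(0 2 4 1 5 7 12 8 3)| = 9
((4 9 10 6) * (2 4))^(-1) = (2 6 10 9 4)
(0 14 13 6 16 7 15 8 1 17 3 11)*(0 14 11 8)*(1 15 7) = (0 11 14 13 6 16 1 17 3 8 15) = [11, 17, 2, 8, 4, 5, 16, 7, 15, 9, 10, 14, 12, 6, 13, 0, 1, 3]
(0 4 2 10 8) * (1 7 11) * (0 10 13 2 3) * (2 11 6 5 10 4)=[2, 7, 13, 0, 3, 10, 5, 6, 4, 9, 8, 1, 12, 11]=(0 2 13 11 1 7 6 5 10 8 4 3)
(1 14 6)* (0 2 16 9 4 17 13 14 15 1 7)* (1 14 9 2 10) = (0 10 1 15 14 6 7)(2 16)(4 17 13 9) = [10, 15, 16, 3, 17, 5, 7, 0, 8, 4, 1, 11, 12, 9, 6, 14, 2, 13]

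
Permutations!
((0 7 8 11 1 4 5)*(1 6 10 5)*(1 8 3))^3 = ((0 7 3 1 4 8 11 6 10 5))^3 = (0 1 11 5 3 8 10 7 4 6)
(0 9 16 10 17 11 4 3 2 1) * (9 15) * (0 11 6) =(0 15 9 16 10 17 6)(1 11 4 3 2) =[15, 11, 1, 2, 3, 5, 0, 7, 8, 16, 17, 4, 12, 13, 14, 9, 10, 6]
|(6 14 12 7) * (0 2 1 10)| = 4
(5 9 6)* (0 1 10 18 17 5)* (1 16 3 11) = [16, 10, 2, 11, 4, 9, 0, 7, 8, 6, 18, 1, 12, 13, 14, 15, 3, 5, 17] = (0 16 3 11 1 10 18 17 5 9 6)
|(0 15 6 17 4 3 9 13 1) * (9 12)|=10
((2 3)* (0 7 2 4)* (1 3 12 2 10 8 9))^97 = ((0 7 10 8 9 1 3 4)(2 12))^97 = (0 7 10 8 9 1 3 4)(2 12)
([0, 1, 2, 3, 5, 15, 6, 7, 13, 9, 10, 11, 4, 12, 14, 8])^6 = [0, 1, 2, 3, 4, 5, 6, 7, 8, 9, 10, 11, 12, 13, 14, 15]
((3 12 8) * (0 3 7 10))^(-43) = (0 10 7 8 12 3)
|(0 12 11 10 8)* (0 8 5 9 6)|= 7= |(0 12 11 10 5 9 6)|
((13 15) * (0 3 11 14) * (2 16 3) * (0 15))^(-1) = (0 13 15 14 11 3 16 2)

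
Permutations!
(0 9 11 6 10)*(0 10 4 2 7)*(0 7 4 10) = (0 9 11 6 10)(2 4) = [9, 1, 4, 3, 2, 5, 10, 7, 8, 11, 0, 6]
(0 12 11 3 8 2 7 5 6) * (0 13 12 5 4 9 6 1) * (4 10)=(0 5 1)(2 7 10 4 9 6 13 12 11 3 8)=[5, 0, 7, 8, 9, 1, 13, 10, 2, 6, 4, 3, 11, 12]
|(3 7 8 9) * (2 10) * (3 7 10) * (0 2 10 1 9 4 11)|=9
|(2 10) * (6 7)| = |(2 10)(6 7)| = 2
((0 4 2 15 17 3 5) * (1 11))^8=(0 4 2 15 17 3 5)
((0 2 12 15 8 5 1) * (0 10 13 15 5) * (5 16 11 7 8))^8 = (0 2 12 16 11 7 8)(1 15 10 5 13)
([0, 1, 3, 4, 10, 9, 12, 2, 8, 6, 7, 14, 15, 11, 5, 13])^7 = [0, 1, 4, 10, 7, 14, 9, 3, 8, 5, 2, 13, 6, 15, 11, 12]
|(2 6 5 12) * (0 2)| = |(0 2 6 5 12)| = 5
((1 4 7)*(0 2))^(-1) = ((0 2)(1 4 7))^(-1) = (0 2)(1 7 4)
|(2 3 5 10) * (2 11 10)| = 6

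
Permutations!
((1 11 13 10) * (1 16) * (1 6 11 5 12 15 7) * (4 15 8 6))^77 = (1 11 15 8 16 5 13 7 6 4 12 10)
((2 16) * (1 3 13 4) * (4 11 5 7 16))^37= (1 3 13 11 5 7 16 2 4)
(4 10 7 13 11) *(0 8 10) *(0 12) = (0 8 10 7 13 11 4 12) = [8, 1, 2, 3, 12, 5, 6, 13, 10, 9, 7, 4, 0, 11]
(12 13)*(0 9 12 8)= (0 9 12 13 8)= [9, 1, 2, 3, 4, 5, 6, 7, 0, 12, 10, 11, 13, 8]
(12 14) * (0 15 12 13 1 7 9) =(0 15 12 14 13 1 7 9) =[15, 7, 2, 3, 4, 5, 6, 9, 8, 0, 10, 11, 14, 1, 13, 12]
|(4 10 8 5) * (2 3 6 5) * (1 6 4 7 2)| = |(1 6 5 7 2 3 4 10 8)| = 9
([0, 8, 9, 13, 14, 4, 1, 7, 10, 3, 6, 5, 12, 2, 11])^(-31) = [0, 8, 9, 13, 14, 4, 1, 7, 10, 3, 6, 5, 12, 2, 11]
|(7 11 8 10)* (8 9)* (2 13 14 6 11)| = 9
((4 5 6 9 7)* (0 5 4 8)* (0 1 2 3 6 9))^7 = (0 3 1 7 5 6 2 8 9)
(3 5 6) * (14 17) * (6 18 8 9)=(3 5 18 8 9 6)(14 17)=[0, 1, 2, 5, 4, 18, 3, 7, 9, 6, 10, 11, 12, 13, 17, 15, 16, 14, 8]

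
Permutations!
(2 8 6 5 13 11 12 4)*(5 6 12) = (2 8 12 4)(5 13 11) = [0, 1, 8, 3, 2, 13, 6, 7, 12, 9, 10, 5, 4, 11]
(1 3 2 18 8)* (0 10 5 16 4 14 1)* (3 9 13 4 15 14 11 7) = (0 10 5 16 15 14 1 9 13 4 11 7 3 2 18 8) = [10, 9, 18, 2, 11, 16, 6, 3, 0, 13, 5, 7, 12, 4, 1, 14, 15, 17, 8]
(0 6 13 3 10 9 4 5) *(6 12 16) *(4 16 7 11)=(0 12 7 11 4 5)(3 10 9 16 6 13)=[12, 1, 2, 10, 5, 0, 13, 11, 8, 16, 9, 4, 7, 3, 14, 15, 6]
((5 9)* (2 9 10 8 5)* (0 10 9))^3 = ((0 10 8 5 9 2))^3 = (0 5)(2 8)(9 10)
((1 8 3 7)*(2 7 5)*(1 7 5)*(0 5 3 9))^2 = (0 2 1 9 5 3 8)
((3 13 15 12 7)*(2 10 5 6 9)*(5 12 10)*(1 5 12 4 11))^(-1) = (1 11 4 10 15 13 3 7 12 2 9 6 5)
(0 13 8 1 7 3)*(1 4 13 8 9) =(0 8 4 13 9 1 7 3) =[8, 7, 2, 0, 13, 5, 6, 3, 4, 1, 10, 11, 12, 9]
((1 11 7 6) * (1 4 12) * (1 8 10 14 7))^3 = (1 11)(4 10 6 8 7 12 14)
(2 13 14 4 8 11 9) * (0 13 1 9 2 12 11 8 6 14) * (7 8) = (0 13)(1 9 12 11 2)(4 6 14)(7 8) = [13, 9, 1, 3, 6, 5, 14, 8, 7, 12, 10, 2, 11, 0, 4]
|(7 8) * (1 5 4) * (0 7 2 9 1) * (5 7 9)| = |(0 9 1 7 8 2 5 4)| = 8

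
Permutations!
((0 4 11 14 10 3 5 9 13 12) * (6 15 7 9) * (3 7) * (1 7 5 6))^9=((0 4 11 14 10 5 1 7 9 13 12)(3 6 15))^9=(15)(0 13 7 5 14 4 12 9 1 10 11)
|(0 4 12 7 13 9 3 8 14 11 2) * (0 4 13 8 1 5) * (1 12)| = |(0 13 9 3 12 7 8 14 11 2 4 1 5)| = 13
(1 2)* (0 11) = (0 11)(1 2) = [11, 2, 1, 3, 4, 5, 6, 7, 8, 9, 10, 0]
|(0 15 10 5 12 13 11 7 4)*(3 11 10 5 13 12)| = |(0 15 5 3 11 7 4)(10 13)| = 14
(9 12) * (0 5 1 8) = (0 5 1 8)(9 12) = [5, 8, 2, 3, 4, 1, 6, 7, 0, 12, 10, 11, 9]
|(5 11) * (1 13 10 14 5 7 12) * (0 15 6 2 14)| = |(0 15 6 2 14 5 11 7 12 1 13 10)| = 12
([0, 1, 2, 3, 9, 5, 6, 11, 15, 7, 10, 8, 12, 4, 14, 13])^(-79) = (4 15 11 9 13 8 7)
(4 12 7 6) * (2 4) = (2 4 12 7 6) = [0, 1, 4, 3, 12, 5, 2, 6, 8, 9, 10, 11, 7]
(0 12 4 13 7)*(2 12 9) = (0 9 2 12 4 13 7) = [9, 1, 12, 3, 13, 5, 6, 0, 8, 2, 10, 11, 4, 7]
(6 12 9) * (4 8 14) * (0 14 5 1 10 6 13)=[14, 10, 2, 3, 8, 1, 12, 7, 5, 13, 6, 11, 9, 0, 4]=(0 14 4 8 5 1 10 6 12 9 13)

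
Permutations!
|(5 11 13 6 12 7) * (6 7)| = 4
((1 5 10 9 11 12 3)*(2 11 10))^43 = ((1 5 2 11 12 3)(9 10))^43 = (1 5 2 11 12 3)(9 10)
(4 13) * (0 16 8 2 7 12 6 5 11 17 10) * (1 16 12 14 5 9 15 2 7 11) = (0 12 6 9 15 2 11 17 10)(1 16 8 7 14 5)(4 13) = [12, 16, 11, 3, 13, 1, 9, 14, 7, 15, 0, 17, 6, 4, 5, 2, 8, 10]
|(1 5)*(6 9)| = 2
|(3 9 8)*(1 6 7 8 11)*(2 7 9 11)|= |(1 6 9 2 7 8 3 11)|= 8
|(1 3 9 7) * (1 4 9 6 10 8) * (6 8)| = 6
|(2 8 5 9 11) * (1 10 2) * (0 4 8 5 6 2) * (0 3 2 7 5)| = 12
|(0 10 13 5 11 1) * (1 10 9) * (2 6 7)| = 12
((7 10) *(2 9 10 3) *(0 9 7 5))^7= (0 5 10 9)(2 7 3)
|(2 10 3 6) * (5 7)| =4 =|(2 10 3 6)(5 7)|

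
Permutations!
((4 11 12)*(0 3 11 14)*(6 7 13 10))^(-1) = ((0 3 11 12 4 14)(6 7 13 10))^(-1) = (0 14 4 12 11 3)(6 10 13 7)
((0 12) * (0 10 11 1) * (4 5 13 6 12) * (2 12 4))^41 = ((0 2 12 10 11 1)(4 5 13 6))^41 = (0 1 11 10 12 2)(4 5 13 6)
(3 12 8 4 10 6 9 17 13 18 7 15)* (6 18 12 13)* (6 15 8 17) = (3 13 12 17 15)(4 10 18 7 8)(6 9) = [0, 1, 2, 13, 10, 5, 9, 8, 4, 6, 18, 11, 17, 12, 14, 3, 16, 15, 7]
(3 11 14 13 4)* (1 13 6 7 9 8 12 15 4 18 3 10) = [0, 13, 2, 11, 10, 5, 7, 9, 12, 8, 1, 14, 15, 18, 6, 4, 16, 17, 3] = (1 13 18 3 11 14 6 7 9 8 12 15 4 10)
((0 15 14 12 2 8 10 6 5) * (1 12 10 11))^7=((0 15 14 10 6 5)(1 12 2 8 11))^7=(0 15 14 10 6 5)(1 2 11 12 8)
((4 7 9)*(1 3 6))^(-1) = (1 6 3)(4 9 7) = ((1 3 6)(4 7 9))^(-1)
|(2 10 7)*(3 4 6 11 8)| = |(2 10 7)(3 4 6 11 8)| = 15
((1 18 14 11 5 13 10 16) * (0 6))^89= ((0 6)(1 18 14 11 5 13 10 16))^89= (0 6)(1 18 14 11 5 13 10 16)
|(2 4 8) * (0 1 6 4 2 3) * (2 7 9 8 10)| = 10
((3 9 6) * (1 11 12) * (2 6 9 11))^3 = ((1 2 6 3 11 12))^3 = (1 3)(2 11)(6 12)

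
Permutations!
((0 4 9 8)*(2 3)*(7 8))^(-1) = (0 8 7 9 4)(2 3)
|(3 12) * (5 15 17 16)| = 4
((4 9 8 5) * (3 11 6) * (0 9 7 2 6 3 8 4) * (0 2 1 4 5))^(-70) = (11)(0 5 6)(1 7 4)(2 8 9)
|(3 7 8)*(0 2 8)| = 5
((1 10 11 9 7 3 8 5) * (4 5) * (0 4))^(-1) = ((0 4 5 1 10 11 9 7 3 8))^(-1) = (0 8 3 7 9 11 10 1 5 4)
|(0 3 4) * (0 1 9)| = |(0 3 4 1 9)| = 5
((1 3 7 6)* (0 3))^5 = (7)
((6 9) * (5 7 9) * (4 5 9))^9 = ((4 5 7)(6 9))^9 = (6 9)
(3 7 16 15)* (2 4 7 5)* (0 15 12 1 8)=(0 15 3 5 2 4 7 16 12 1 8)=[15, 8, 4, 5, 7, 2, 6, 16, 0, 9, 10, 11, 1, 13, 14, 3, 12]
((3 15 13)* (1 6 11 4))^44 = (3 13 15) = ((1 6 11 4)(3 15 13))^44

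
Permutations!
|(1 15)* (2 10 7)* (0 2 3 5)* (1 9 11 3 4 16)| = 12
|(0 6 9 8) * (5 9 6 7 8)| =|(0 7 8)(5 9)| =6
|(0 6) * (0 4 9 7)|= 5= |(0 6 4 9 7)|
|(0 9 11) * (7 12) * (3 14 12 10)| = |(0 9 11)(3 14 12 7 10)| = 15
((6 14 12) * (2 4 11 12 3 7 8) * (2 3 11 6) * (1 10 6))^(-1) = (1 4 2 12 11 14 6 10)(3 8 7)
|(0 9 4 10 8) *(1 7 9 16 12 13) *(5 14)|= 10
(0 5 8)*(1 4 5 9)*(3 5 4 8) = (0 9 1 8)(3 5) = [9, 8, 2, 5, 4, 3, 6, 7, 0, 1]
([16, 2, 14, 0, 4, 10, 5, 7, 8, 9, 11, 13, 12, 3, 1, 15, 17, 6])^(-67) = [10, 14, 1, 5, 4, 0, 3, 7, 8, 9, 16, 17, 12, 6, 2, 15, 11, 13]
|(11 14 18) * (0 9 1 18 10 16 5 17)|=|(0 9 1 18 11 14 10 16 5 17)|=10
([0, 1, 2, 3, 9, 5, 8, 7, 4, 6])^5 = [0, 1, 2, 3, 9, 5, 8, 7, 4, 6]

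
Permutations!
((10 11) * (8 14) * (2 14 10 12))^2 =((2 14 8 10 11 12))^2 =(2 8 11)(10 12 14)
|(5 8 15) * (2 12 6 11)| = 12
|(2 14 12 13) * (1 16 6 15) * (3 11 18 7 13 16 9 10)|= 14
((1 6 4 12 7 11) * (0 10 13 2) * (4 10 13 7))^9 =(13)(1 11 7 10 6)(4 12)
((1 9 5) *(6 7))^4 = (1 9 5)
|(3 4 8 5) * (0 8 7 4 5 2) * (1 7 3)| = |(0 8 2)(1 7 4 3 5)| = 15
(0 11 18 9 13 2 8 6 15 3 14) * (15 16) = [11, 1, 8, 14, 4, 5, 16, 7, 6, 13, 10, 18, 12, 2, 0, 3, 15, 17, 9] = (0 11 18 9 13 2 8 6 16 15 3 14)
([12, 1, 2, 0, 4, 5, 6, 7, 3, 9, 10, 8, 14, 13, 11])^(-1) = [3, 1, 2, 8, 4, 5, 6, 7, 11, 9, 10, 14, 0, 13, 12]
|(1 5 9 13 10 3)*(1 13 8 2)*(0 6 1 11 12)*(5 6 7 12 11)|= |(0 7 12)(1 6)(2 5 9 8)(3 13 10)|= 12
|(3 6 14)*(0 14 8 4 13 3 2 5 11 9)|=|(0 14 2 5 11 9)(3 6 8 4 13)|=30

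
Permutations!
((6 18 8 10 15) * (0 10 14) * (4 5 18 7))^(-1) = ((0 10 15 6 7 4 5 18 8 14))^(-1) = (0 14 8 18 5 4 7 6 15 10)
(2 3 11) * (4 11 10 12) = (2 3 10 12 4 11) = [0, 1, 3, 10, 11, 5, 6, 7, 8, 9, 12, 2, 4]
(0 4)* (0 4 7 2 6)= (0 7 2 6)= [7, 1, 6, 3, 4, 5, 0, 2]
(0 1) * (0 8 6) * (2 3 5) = (0 1 8 6)(2 3 5) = [1, 8, 3, 5, 4, 2, 0, 7, 6]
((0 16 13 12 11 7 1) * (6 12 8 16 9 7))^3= ((0 9 7 1)(6 12 11)(8 16 13))^3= (16)(0 1 7 9)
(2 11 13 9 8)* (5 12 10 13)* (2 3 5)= (2 11)(3 5 12 10 13 9 8)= [0, 1, 11, 5, 4, 12, 6, 7, 3, 8, 13, 2, 10, 9]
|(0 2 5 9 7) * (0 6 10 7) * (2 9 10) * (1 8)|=|(0 9)(1 8)(2 5 10 7 6)|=10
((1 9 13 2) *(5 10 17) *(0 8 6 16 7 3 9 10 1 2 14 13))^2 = (0 6 7 9 8 16 3)(1 17)(5 10)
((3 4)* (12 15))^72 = ((3 4)(12 15))^72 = (15)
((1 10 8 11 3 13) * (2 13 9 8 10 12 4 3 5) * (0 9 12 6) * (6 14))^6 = (0 13 8 14 5)(1 11 6 2 9)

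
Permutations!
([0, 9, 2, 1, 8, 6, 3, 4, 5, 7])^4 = [0, 8, 2, 4, 3, 9, 7, 6, 1, 5]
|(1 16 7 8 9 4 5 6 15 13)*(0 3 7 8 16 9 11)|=42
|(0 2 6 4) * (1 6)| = |(0 2 1 6 4)| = 5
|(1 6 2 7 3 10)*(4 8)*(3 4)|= |(1 6 2 7 4 8 3 10)|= 8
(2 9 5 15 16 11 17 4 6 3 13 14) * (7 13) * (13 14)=(2 9 5 15 16 11 17 4 6 3 7 14)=[0, 1, 9, 7, 6, 15, 3, 14, 8, 5, 10, 17, 12, 13, 2, 16, 11, 4]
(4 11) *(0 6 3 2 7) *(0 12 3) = (0 6)(2 7 12 3)(4 11) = [6, 1, 7, 2, 11, 5, 0, 12, 8, 9, 10, 4, 3]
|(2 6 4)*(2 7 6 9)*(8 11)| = 6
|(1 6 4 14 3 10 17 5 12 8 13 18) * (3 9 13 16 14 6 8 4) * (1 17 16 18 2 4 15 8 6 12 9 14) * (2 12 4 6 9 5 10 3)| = |(1 9 13 12 15 8 18 17 10 16)(2 6)| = 10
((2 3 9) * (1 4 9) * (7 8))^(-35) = (9)(7 8)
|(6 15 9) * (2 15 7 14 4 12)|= |(2 15 9 6 7 14 4 12)|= 8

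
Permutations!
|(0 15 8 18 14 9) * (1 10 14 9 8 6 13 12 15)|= 28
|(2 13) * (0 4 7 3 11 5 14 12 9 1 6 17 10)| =|(0 4 7 3 11 5 14 12 9 1 6 17 10)(2 13)| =26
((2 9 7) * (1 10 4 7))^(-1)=(1 9 2 7 4 10)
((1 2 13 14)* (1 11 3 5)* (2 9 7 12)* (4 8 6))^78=((1 9 7 12 2 13 14 11 3 5)(4 8 6))^78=(1 3 14 2 7)(5 11 13 12 9)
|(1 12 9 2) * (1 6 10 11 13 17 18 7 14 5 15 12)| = |(2 6 10 11 13 17 18 7 14 5 15 12 9)| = 13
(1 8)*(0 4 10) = [4, 8, 2, 3, 10, 5, 6, 7, 1, 9, 0] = (0 4 10)(1 8)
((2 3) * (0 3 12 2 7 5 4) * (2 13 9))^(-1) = (0 4 5 7 3)(2 9 13 12)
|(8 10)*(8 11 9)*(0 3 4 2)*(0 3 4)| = 4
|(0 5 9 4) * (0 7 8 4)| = 3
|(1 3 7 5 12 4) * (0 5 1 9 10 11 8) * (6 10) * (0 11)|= |(0 5 12 4 9 6 10)(1 3 7)(8 11)|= 42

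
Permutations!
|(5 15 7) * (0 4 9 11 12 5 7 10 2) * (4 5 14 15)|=|(0 5 4 9 11 12 14 15 10 2)|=10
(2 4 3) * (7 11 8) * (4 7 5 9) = [0, 1, 7, 2, 3, 9, 6, 11, 5, 4, 10, 8] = (2 7 11 8 5 9 4 3)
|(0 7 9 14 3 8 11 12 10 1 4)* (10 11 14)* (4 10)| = 12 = |(0 7 9 4)(1 10)(3 8 14)(11 12)|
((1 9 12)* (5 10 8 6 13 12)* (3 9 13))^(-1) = (1 12 13)(3 6 8 10 5 9)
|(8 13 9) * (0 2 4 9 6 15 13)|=|(0 2 4 9 8)(6 15 13)|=15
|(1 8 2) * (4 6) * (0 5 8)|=|(0 5 8 2 1)(4 6)|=10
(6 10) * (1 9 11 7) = [0, 9, 2, 3, 4, 5, 10, 1, 8, 11, 6, 7] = (1 9 11 7)(6 10)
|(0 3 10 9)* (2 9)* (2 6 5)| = |(0 3 10 6 5 2 9)| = 7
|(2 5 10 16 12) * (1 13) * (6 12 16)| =10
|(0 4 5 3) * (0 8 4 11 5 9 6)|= |(0 11 5 3 8 4 9 6)|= 8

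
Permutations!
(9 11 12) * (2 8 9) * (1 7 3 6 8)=(1 7 3 6 8 9 11 12 2)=[0, 7, 1, 6, 4, 5, 8, 3, 9, 11, 10, 12, 2]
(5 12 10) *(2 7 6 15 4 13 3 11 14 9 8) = (2 7 6 15 4 13 3 11 14 9 8)(5 12 10) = [0, 1, 7, 11, 13, 12, 15, 6, 2, 8, 5, 14, 10, 3, 9, 4]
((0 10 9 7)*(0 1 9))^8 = (10)(1 7 9)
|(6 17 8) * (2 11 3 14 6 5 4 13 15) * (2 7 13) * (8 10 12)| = 33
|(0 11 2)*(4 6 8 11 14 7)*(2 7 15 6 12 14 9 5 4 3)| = |(0 9 5 4 12 14 15 6 8 11 7 3 2)| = 13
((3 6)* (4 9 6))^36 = (9)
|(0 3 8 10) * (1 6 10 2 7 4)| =9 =|(0 3 8 2 7 4 1 6 10)|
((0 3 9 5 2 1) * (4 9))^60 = ((0 3 4 9 5 2 1))^60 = (0 5 3 2 4 1 9)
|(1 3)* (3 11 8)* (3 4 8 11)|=2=|(11)(1 3)(4 8)|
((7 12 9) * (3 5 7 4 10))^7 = (12)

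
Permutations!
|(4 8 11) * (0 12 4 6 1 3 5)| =9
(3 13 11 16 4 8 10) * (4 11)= [0, 1, 2, 13, 8, 5, 6, 7, 10, 9, 3, 16, 12, 4, 14, 15, 11]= (3 13 4 8 10)(11 16)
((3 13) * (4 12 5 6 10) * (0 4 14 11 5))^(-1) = ((0 4 12)(3 13)(5 6 10 14 11))^(-1) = (0 12 4)(3 13)(5 11 14 10 6)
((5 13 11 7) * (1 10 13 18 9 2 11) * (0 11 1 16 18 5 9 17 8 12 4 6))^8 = (0 16 11 18 7 17 9 8 2 12 1 4 10 6 13)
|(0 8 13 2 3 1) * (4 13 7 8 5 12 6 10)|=10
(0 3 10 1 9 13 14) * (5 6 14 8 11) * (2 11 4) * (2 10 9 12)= (0 3 9 13 8 4 10 1 12 2 11 5 6 14)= [3, 12, 11, 9, 10, 6, 14, 7, 4, 13, 1, 5, 2, 8, 0]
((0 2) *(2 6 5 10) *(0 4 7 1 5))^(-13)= ((0 6)(1 5 10 2 4 7))^(-13)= (0 6)(1 7 4 2 10 5)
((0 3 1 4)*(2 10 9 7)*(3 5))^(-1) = ((0 5 3 1 4)(2 10 9 7))^(-1) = (0 4 1 3 5)(2 7 9 10)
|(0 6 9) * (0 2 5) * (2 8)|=6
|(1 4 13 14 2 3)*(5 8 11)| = 6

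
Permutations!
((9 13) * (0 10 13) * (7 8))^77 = ((0 10 13 9)(7 8))^77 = (0 10 13 9)(7 8)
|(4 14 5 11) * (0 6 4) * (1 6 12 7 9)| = 10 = |(0 12 7 9 1 6 4 14 5 11)|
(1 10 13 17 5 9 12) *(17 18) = (1 10 13 18 17 5 9 12) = [0, 10, 2, 3, 4, 9, 6, 7, 8, 12, 13, 11, 1, 18, 14, 15, 16, 5, 17]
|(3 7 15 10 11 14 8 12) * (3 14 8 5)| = |(3 7 15 10 11 8 12 14 5)| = 9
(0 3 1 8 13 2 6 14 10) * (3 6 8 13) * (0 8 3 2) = (0 6 14 10 8 2 3 1 13) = [6, 13, 3, 1, 4, 5, 14, 7, 2, 9, 8, 11, 12, 0, 10]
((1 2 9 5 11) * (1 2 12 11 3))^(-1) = ((1 12 11 2 9 5 3))^(-1) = (1 3 5 9 2 11 12)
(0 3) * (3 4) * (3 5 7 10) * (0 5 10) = (0 4 10 3 5 7) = [4, 1, 2, 5, 10, 7, 6, 0, 8, 9, 3]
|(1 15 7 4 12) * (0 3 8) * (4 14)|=6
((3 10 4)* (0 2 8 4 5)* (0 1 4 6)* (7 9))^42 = (0 8)(1 3 5 4 10)(2 6)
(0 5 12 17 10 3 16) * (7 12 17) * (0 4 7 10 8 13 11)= (0 5 17 8 13 11)(3 16 4 7 12 10)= [5, 1, 2, 16, 7, 17, 6, 12, 13, 9, 3, 0, 10, 11, 14, 15, 4, 8]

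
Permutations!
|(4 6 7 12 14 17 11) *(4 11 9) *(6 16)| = 8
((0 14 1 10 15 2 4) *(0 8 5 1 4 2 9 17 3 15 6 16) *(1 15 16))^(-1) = (0 16 3 17 9 15 5 8 4 14)(1 6 10) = ((0 14 4 8 5 15 9 17 3 16)(1 10 6))^(-1)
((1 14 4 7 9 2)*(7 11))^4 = (1 7 14 9 4 2 11)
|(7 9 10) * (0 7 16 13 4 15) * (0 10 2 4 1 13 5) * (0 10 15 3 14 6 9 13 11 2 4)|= |(0 7 13 1 11 2)(3 14 6 9 4)(5 10 16)|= 30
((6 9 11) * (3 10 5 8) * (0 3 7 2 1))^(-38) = ((0 3 10 5 8 7 2 1)(6 9 11))^(-38) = (0 10 8 2)(1 3 5 7)(6 9 11)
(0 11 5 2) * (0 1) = [11, 0, 1, 3, 4, 2, 6, 7, 8, 9, 10, 5] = (0 11 5 2 1)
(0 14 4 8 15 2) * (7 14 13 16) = (0 13 16 7 14 4 8 15 2) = [13, 1, 0, 3, 8, 5, 6, 14, 15, 9, 10, 11, 12, 16, 4, 2, 7]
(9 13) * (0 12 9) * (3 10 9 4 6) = (0 12 4 6 3 10 9 13) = [12, 1, 2, 10, 6, 5, 3, 7, 8, 13, 9, 11, 4, 0]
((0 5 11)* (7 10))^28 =(0 5 11)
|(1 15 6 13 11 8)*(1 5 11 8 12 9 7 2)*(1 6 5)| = |(1 15 5 11 12 9 7 2 6 13 8)| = 11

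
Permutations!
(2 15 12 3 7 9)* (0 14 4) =(0 14 4)(2 15 12 3 7 9) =[14, 1, 15, 7, 0, 5, 6, 9, 8, 2, 10, 11, 3, 13, 4, 12]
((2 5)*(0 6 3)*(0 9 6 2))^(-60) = ((0 2 5)(3 9 6))^(-60) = (9)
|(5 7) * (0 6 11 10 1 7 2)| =8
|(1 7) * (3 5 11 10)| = |(1 7)(3 5 11 10)| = 4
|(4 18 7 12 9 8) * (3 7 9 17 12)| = |(3 7)(4 18 9 8)(12 17)| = 4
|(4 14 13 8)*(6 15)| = 4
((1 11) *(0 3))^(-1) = (0 3)(1 11)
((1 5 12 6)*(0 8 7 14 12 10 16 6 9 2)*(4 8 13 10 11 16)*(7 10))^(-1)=(0 2 9 12 14 7 13)(1 6 16 11 5)(4 10 8)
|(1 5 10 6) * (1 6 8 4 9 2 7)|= |(1 5 10 8 4 9 2 7)|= 8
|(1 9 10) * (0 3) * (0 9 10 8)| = |(0 3 9 8)(1 10)| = 4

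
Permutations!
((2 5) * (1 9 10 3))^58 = (1 10)(3 9)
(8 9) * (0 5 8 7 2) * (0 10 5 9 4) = [9, 1, 10, 3, 0, 8, 6, 2, 4, 7, 5] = (0 9 7 2 10 5 8 4)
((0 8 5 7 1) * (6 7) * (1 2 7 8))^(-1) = ((0 1)(2 7)(5 6 8))^(-1) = (0 1)(2 7)(5 8 6)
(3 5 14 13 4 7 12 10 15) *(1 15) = (1 15 3 5 14 13 4 7 12 10) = [0, 15, 2, 5, 7, 14, 6, 12, 8, 9, 1, 11, 10, 4, 13, 3]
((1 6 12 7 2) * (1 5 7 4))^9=(1 6 12 4)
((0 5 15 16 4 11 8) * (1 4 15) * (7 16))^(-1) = (0 8 11 4 1 5)(7 15 16)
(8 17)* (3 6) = [0, 1, 2, 6, 4, 5, 3, 7, 17, 9, 10, 11, 12, 13, 14, 15, 16, 8] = (3 6)(8 17)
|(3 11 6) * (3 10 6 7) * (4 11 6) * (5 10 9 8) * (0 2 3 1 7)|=10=|(0 2 3 6 9 8 5 10 4 11)(1 7)|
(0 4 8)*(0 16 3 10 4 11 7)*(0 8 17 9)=(0 11 7 8 16 3 10 4 17 9)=[11, 1, 2, 10, 17, 5, 6, 8, 16, 0, 4, 7, 12, 13, 14, 15, 3, 9]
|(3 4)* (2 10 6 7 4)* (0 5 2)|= 8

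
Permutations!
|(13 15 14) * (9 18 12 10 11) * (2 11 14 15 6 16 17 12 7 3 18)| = 21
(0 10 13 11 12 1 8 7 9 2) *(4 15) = (0 10 13 11 12 1 8 7 9 2)(4 15) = [10, 8, 0, 3, 15, 5, 6, 9, 7, 2, 13, 12, 1, 11, 14, 4]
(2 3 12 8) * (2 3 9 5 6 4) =(2 9 5 6 4)(3 12 8) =[0, 1, 9, 12, 2, 6, 4, 7, 3, 5, 10, 11, 8]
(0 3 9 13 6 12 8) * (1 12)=(0 3 9 13 6 1 12 8)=[3, 12, 2, 9, 4, 5, 1, 7, 0, 13, 10, 11, 8, 6]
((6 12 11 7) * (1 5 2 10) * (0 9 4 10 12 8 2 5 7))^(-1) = (0 11 12 2 8 6 7 1 10 4 9)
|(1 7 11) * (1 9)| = 4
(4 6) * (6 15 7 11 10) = [0, 1, 2, 3, 15, 5, 4, 11, 8, 9, 6, 10, 12, 13, 14, 7] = (4 15 7 11 10 6)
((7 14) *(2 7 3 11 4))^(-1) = ((2 7 14 3 11 4))^(-1) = (2 4 11 3 14 7)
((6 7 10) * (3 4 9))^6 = (10)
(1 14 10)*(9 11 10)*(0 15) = (0 15)(1 14 9 11 10) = [15, 14, 2, 3, 4, 5, 6, 7, 8, 11, 1, 10, 12, 13, 9, 0]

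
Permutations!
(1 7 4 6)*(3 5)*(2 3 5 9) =(1 7 4 6)(2 3 9) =[0, 7, 3, 9, 6, 5, 1, 4, 8, 2]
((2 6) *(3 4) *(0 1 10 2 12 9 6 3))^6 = (12)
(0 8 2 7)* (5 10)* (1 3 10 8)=(0 1 3 10 5 8 2 7)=[1, 3, 7, 10, 4, 8, 6, 0, 2, 9, 5]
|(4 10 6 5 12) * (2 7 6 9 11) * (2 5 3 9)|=10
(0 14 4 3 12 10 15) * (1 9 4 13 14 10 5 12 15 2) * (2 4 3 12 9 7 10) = (0 2 1 7 10 4 12 5 9 3 15)(13 14) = [2, 7, 1, 15, 12, 9, 6, 10, 8, 3, 4, 11, 5, 14, 13, 0]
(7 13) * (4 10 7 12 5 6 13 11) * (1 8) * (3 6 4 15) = [0, 8, 2, 6, 10, 4, 13, 11, 1, 9, 7, 15, 5, 12, 14, 3] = (1 8)(3 6 13 12 5 4 10 7 11 15)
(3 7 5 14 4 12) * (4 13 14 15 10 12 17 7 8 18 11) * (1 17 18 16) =[0, 17, 2, 8, 18, 15, 6, 5, 16, 9, 12, 4, 3, 14, 13, 10, 1, 7, 11] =(1 17 7 5 15 10 12 3 8 16)(4 18 11)(13 14)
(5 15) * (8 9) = [0, 1, 2, 3, 4, 15, 6, 7, 9, 8, 10, 11, 12, 13, 14, 5] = (5 15)(8 9)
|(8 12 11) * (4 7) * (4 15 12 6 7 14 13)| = 6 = |(4 14 13)(6 7 15 12 11 8)|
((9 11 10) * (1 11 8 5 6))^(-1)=((1 11 10 9 8 5 6))^(-1)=(1 6 5 8 9 10 11)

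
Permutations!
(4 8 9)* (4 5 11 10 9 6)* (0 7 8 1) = [7, 0, 2, 3, 1, 11, 4, 8, 6, 5, 9, 10] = (0 7 8 6 4 1)(5 11 10 9)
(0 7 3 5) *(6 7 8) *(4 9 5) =(0 8 6 7 3 4 9 5) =[8, 1, 2, 4, 9, 0, 7, 3, 6, 5]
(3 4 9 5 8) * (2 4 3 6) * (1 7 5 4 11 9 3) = (1 7 5 8 6 2 11 9 4 3) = [0, 7, 11, 1, 3, 8, 2, 5, 6, 4, 10, 9]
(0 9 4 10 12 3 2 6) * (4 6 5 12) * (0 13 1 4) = (0 9 6 13 1 4 10)(2 5 12 3) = [9, 4, 5, 2, 10, 12, 13, 7, 8, 6, 0, 11, 3, 1]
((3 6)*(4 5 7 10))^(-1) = ((3 6)(4 5 7 10))^(-1) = (3 6)(4 10 7 5)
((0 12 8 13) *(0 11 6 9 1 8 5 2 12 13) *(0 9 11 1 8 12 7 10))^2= ((0 13 1 12 5 2 7 10)(6 11)(8 9))^2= (0 1 5 7)(2 10 13 12)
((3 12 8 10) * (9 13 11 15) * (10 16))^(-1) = (3 10 16 8 12)(9 15 11 13)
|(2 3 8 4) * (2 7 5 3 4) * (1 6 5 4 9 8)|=12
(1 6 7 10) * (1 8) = (1 6 7 10 8) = [0, 6, 2, 3, 4, 5, 7, 10, 1, 9, 8]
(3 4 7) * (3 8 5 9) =[0, 1, 2, 4, 7, 9, 6, 8, 5, 3] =(3 4 7 8 5 9)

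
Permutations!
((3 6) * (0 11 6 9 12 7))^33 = (0 12 3 11 7 9 6)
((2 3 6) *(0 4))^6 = (6)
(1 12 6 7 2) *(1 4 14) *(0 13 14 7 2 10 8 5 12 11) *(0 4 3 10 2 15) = [13, 11, 3, 10, 7, 12, 15, 2, 5, 9, 8, 4, 6, 14, 1, 0] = (0 13 14 1 11 4 7 2 3 10 8 5 12 6 15)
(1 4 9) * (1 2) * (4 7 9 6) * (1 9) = [0, 7, 9, 3, 6, 5, 4, 1, 8, 2] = (1 7)(2 9)(4 6)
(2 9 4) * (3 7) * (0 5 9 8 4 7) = (0 5 9 7 3)(2 8 4) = [5, 1, 8, 0, 2, 9, 6, 3, 4, 7]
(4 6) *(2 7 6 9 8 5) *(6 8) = (2 7 8 5)(4 9 6) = [0, 1, 7, 3, 9, 2, 4, 8, 5, 6]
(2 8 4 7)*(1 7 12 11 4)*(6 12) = (1 7 2 8)(4 6 12 11) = [0, 7, 8, 3, 6, 5, 12, 2, 1, 9, 10, 4, 11]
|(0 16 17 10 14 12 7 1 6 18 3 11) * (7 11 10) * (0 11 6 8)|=6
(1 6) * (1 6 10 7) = (1 10 7) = [0, 10, 2, 3, 4, 5, 6, 1, 8, 9, 7]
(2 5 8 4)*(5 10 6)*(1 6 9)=[0, 6, 10, 3, 2, 8, 5, 7, 4, 1, 9]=(1 6 5 8 4 2 10 9)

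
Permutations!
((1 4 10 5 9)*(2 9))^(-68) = (1 2 10)(4 9 5)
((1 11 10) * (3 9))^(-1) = ((1 11 10)(3 9))^(-1) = (1 10 11)(3 9)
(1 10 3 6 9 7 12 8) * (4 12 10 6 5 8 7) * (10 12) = (1 6 9 4 10 3 5 8)(7 12) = [0, 6, 2, 5, 10, 8, 9, 12, 1, 4, 3, 11, 7]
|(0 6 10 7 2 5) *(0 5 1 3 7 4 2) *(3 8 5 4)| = |(0 6 10 3 7)(1 8 5 4 2)| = 5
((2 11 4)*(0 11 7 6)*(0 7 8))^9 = (0 8 2 4 11)(6 7)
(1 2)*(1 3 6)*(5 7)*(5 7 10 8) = [0, 2, 3, 6, 4, 10, 1, 7, 5, 9, 8] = (1 2 3 6)(5 10 8)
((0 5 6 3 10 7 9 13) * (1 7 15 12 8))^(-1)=(0 13 9 7 1 8 12 15 10 3 6 5)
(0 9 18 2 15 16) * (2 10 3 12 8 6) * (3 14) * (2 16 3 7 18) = [9, 1, 15, 12, 4, 5, 16, 18, 6, 2, 14, 11, 8, 13, 7, 3, 0, 17, 10] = (0 9 2 15 3 12 8 6 16)(7 18 10 14)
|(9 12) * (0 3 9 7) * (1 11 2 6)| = 20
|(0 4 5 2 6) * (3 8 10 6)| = 8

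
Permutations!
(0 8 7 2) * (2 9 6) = (0 8 7 9 6 2) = [8, 1, 0, 3, 4, 5, 2, 9, 7, 6]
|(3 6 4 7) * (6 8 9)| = |(3 8 9 6 4 7)| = 6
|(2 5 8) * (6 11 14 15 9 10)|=6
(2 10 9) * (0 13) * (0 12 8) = (0 13 12 8)(2 10 9) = [13, 1, 10, 3, 4, 5, 6, 7, 0, 2, 9, 11, 8, 12]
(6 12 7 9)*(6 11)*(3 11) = [0, 1, 2, 11, 4, 5, 12, 9, 8, 3, 10, 6, 7] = (3 11 6 12 7 9)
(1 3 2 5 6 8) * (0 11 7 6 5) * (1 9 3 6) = (0 11 7 1 6 8 9 3 2) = [11, 6, 0, 2, 4, 5, 8, 1, 9, 3, 10, 7]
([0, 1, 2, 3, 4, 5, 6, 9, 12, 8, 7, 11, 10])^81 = (7 9 8 12 10)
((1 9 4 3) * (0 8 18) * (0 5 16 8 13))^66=(1 4)(3 9)(5 8)(16 18)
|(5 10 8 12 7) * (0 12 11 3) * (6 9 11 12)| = |(0 6 9 11 3)(5 10 8 12 7)| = 5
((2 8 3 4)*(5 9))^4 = (9)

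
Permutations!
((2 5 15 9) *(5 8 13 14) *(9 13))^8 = ((2 8 9)(5 15 13 14))^8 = (15)(2 9 8)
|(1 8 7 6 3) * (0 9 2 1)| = |(0 9 2 1 8 7 6 3)| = 8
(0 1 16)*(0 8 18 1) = [0, 16, 2, 3, 4, 5, 6, 7, 18, 9, 10, 11, 12, 13, 14, 15, 8, 17, 1] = (1 16 8 18)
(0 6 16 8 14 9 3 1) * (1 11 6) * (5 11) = (0 1)(3 5 11 6 16 8 14 9) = [1, 0, 2, 5, 4, 11, 16, 7, 14, 3, 10, 6, 12, 13, 9, 15, 8]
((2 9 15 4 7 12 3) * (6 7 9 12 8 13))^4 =(2 12 3)(4 9 15)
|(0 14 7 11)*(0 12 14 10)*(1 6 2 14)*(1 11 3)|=|(0 10)(1 6 2 14 7 3)(11 12)|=6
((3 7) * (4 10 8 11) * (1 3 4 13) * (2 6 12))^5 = ((1 3 7 4 10 8 11 13)(2 6 12))^5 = (1 8 7 13 10 3 11 4)(2 12 6)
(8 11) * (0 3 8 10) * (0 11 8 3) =(10 11) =[0, 1, 2, 3, 4, 5, 6, 7, 8, 9, 11, 10]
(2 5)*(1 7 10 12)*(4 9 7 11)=(1 11 4 9 7 10 12)(2 5)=[0, 11, 5, 3, 9, 2, 6, 10, 8, 7, 12, 4, 1]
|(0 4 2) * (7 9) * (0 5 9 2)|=|(0 4)(2 5 9 7)|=4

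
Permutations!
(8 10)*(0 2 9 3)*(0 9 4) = (0 2 4)(3 9)(8 10) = [2, 1, 4, 9, 0, 5, 6, 7, 10, 3, 8]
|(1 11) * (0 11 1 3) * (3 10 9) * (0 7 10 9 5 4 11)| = 7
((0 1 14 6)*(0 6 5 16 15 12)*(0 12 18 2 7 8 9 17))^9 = ((0 1 14 5 16 15 18 2 7 8 9 17))^9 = (0 8 18 5)(1 9 2 16)(7 15 14 17)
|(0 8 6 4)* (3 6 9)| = 6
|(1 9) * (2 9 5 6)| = |(1 5 6 2 9)| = 5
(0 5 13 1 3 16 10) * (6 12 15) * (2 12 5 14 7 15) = (0 14 7 15 6 5 13 1 3 16 10)(2 12) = [14, 3, 12, 16, 4, 13, 5, 15, 8, 9, 0, 11, 2, 1, 7, 6, 10]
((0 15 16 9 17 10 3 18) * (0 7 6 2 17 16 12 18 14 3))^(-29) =((0 15 12 18 7 6 2 17 10)(3 14)(9 16))^(-29) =(0 17 6 18 15 10 2 7 12)(3 14)(9 16)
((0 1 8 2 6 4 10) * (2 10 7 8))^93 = ((0 1 2 6 4 7 8 10))^93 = (0 7 2 10 4 1 8 6)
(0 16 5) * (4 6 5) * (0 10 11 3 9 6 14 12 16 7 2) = (0 7 2)(3 9 6 5 10 11)(4 14 12 16) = [7, 1, 0, 9, 14, 10, 5, 2, 8, 6, 11, 3, 16, 13, 12, 15, 4]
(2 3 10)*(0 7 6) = (0 7 6)(2 3 10) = [7, 1, 3, 10, 4, 5, 0, 6, 8, 9, 2]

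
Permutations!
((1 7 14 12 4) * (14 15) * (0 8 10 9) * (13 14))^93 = (0 8 10 9)(1 15 14 4 7 13 12)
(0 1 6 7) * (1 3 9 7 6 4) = [3, 4, 2, 9, 1, 5, 6, 0, 8, 7] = (0 3 9 7)(1 4)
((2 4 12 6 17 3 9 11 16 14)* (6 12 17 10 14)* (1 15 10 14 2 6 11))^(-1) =((1 15 10 2 4 17 3 9)(6 14)(11 16))^(-1) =(1 9 3 17 4 2 10 15)(6 14)(11 16)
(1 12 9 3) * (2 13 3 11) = (1 12 9 11 2 13 3) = [0, 12, 13, 1, 4, 5, 6, 7, 8, 11, 10, 2, 9, 3]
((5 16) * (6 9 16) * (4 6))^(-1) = (4 5 16 9 6)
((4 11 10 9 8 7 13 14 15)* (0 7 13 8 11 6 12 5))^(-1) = (0 5 12 6 4 15 14 13 8 7)(9 10 11)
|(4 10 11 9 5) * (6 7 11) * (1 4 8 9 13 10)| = 30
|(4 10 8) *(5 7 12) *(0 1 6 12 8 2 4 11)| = |(0 1 6 12 5 7 8 11)(2 4 10)| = 24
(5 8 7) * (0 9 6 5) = (0 9 6 5 8 7) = [9, 1, 2, 3, 4, 8, 5, 0, 7, 6]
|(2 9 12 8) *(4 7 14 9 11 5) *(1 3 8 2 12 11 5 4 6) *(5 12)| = 10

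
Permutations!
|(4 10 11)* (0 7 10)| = |(0 7 10 11 4)| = 5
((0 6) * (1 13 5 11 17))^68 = (1 11 13 17 5)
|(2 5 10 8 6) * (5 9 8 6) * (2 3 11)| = |(2 9 8 5 10 6 3 11)| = 8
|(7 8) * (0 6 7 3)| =5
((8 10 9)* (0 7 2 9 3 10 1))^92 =((0 7 2 9 8 1)(3 10))^92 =(10)(0 2 8)(1 7 9)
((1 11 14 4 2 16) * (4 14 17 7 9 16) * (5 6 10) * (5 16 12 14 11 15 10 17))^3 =(1 16 10 15)(2 4)(5 7 14 6 9 11 17 12)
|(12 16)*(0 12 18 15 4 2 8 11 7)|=10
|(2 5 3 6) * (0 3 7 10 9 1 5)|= |(0 3 6 2)(1 5 7 10 9)|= 20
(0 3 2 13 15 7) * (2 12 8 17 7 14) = (0 3 12 8 17 7)(2 13 15 14) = [3, 1, 13, 12, 4, 5, 6, 0, 17, 9, 10, 11, 8, 15, 2, 14, 16, 7]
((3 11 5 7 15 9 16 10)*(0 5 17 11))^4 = (17)(0 9)(3 15)(5 16)(7 10)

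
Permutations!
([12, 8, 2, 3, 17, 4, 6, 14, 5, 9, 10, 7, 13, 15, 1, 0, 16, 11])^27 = [15, 4, 2, 3, 7, 11, 6, 8, 17, 9, 10, 1, 0, 12, 5, 13, 16, 14]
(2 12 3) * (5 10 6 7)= (2 12 3)(5 10 6 7)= [0, 1, 12, 2, 4, 10, 7, 5, 8, 9, 6, 11, 3]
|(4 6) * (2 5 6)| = |(2 5 6 4)| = 4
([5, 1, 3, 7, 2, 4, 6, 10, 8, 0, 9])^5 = (0 7 4 9 3 5 10 2)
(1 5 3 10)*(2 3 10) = (1 5 10)(2 3) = [0, 5, 3, 2, 4, 10, 6, 7, 8, 9, 1]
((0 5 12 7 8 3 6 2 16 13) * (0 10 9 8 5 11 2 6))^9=(16)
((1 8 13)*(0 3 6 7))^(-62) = (0 6)(1 8 13)(3 7)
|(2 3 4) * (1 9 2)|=5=|(1 9 2 3 4)|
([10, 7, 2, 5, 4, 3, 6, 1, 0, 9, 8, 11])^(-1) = [8, 7, 2, 5, 4, 3, 6, 1, 10, 9, 0, 11]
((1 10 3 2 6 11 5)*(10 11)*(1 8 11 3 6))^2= (1 2 3)(5 11 8)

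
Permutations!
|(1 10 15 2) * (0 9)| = |(0 9)(1 10 15 2)| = 4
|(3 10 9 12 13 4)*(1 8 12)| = 8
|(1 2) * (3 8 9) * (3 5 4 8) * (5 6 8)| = 6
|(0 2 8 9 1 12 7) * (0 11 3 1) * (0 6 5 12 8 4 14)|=36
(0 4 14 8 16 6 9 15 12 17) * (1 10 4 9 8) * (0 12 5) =(0 9 15 5)(1 10 4 14)(6 8 16)(12 17) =[9, 10, 2, 3, 14, 0, 8, 7, 16, 15, 4, 11, 17, 13, 1, 5, 6, 12]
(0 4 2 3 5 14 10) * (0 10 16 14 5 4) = (2 3 4)(14 16) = [0, 1, 3, 4, 2, 5, 6, 7, 8, 9, 10, 11, 12, 13, 16, 15, 14]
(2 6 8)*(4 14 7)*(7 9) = [0, 1, 6, 3, 14, 5, 8, 4, 2, 7, 10, 11, 12, 13, 9] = (2 6 8)(4 14 9 7)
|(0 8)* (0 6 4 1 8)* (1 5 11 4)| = 3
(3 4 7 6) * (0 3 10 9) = (0 3 4 7 6 10 9) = [3, 1, 2, 4, 7, 5, 10, 6, 8, 0, 9]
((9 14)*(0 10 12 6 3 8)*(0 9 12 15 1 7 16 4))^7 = ((0 10 15 1 7 16 4)(3 8 9 14 12 6))^7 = (16)(3 8 9 14 12 6)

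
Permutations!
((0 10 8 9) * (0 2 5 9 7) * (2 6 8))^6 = (0 8 9 2)(5 10 7 6)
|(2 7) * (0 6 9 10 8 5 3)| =|(0 6 9 10 8 5 3)(2 7)| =14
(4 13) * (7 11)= (4 13)(7 11)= [0, 1, 2, 3, 13, 5, 6, 11, 8, 9, 10, 7, 12, 4]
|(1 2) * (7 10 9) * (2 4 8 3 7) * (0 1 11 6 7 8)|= 6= |(0 1 4)(2 11 6 7 10 9)(3 8)|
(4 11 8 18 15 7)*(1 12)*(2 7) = (1 12)(2 7 4 11 8 18 15) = [0, 12, 7, 3, 11, 5, 6, 4, 18, 9, 10, 8, 1, 13, 14, 2, 16, 17, 15]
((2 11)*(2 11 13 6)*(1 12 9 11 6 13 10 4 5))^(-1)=(13)(1 5 4 10 2 6 11 9 12)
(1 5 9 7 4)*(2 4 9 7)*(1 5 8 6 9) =(1 8 6 9 2 4 5 7) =[0, 8, 4, 3, 5, 7, 9, 1, 6, 2]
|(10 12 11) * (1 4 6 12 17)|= 7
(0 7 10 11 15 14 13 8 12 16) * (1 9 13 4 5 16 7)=(0 1 9 13 8 12 7 10 11 15 14 4 5 16)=[1, 9, 2, 3, 5, 16, 6, 10, 12, 13, 11, 15, 7, 8, 4, 14, 0]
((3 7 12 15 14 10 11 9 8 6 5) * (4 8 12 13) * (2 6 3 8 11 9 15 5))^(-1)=(2 6)(3 8 5 12 9 10 14 15 11 4 13 7)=((2 6)(3 7 13 4 11 15 14 10 9 12 5 8))^(-1)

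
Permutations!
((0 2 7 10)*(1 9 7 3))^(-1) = ((0 2 3 1 9 7 10))^(-1) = (0 10 7 9 1 3 2)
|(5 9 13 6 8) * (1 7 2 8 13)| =6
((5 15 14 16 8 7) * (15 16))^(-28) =((5 16 8 7)(14 15))^(-28) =(16)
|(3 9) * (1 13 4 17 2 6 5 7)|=|(1 13 4 17 2 6 5 7)(3 9)|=8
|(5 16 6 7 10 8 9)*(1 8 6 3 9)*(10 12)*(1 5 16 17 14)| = |(1 8 5 17 14)(3 9 16)(6 7 12 10)| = 60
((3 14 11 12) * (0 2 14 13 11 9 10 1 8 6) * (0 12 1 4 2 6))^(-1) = ((0 6 12 3 13 11 1 8)(2 14 9 10 4))^(-1) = (0 8 1 11 13 3 12 6)(2 4 10 9 14)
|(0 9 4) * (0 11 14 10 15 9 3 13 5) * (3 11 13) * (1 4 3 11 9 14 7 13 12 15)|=|(0 9 3 11 7 13 5)(1 4 12 15 14 10)|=42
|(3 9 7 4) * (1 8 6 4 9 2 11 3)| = |(1 8 6 4)(2 11 3)(7 9)| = 12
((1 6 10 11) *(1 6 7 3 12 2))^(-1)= (1 2 12 3 7)(6 11 10)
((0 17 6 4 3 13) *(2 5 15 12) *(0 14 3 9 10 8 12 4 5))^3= (0 5 9 12 17 15 10 2 6 4 8)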